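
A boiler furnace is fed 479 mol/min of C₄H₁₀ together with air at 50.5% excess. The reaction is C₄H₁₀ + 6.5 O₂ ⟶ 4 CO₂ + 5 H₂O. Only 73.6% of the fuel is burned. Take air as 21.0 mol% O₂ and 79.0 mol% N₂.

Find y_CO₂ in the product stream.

Stoichiometric O₂ = 6.5 × 479 = 3114 mol/min; O₂ fed = 3114 × 1.505 = 4686 mol/min.
N₂ fed = 4686 × 79/21 = 17630 mol/min.
Fuel reacted = 0.736 × 479 → ξ = 352.5 mol/min.
Outlet (n = n₀ + ν ξ):
  C₄H₁₀: 479 − 1(352.5) = 126.5
  O₂: 4686 − 6.5(352.5) = 2394
  N₂: 17630 (inert)
  CO₂: 0 + 4(352.5) = 1410
  H₂O: 0 + 5(352.5) = 1763
Total out = 23320 mol/min; y_CO₂ = 1410 / 23320 = 0.06047.

0.0605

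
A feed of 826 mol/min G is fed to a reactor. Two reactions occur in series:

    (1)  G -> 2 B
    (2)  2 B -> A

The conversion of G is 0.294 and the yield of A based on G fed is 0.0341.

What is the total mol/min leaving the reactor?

Conversion of G: G consumed = 1ξ₁ = 0.294 × 826 → ξ₁ = 242.8 mol/min.
Yield of A: 1ξ₂ / 826 = 0.0341 → ξ₂ = 28.17 mol/min.
Outlet amounts (n = n₀ + Σ ν·ξ):
  G: 826 − 1(242.8) = 583.2
  B: 0 + 2(242.8) − 2(28.17) = 429.4
  A: 0 + 1(28.17) = 28.17
Total out = 583.2 + 429.4 + 28.17 = 1041 mol/min.

1040 mol/min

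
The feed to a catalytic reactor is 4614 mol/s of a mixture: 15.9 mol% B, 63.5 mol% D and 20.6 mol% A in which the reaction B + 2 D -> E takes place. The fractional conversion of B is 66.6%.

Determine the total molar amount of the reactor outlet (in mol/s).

3640 mol/s

B reacted = 0.666 × 733.6 = 488.6 mol/s; ν_B = −1, so ξ = 488.6/1 = 488.6 mol/s.
Outlet amounts (n = n₀ + ν ξ):
  B: 733.6 − 1(488.6) = 245
  D: 2930 − 2(488.6) = 1953
  E: 0 + 1(488.6) = 488.6
  A: 950.5 (inert)
Total out = 245 + 1953 + 488.6 + 950.5 = 3637 mol/s.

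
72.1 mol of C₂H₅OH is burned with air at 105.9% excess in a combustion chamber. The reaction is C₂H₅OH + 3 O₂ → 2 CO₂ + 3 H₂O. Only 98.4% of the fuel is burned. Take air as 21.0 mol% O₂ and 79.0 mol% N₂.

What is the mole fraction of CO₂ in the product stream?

Stoichiometric O₂ = 3 × 72.1 = 216.3 mol; O₂ fed = 216.3 × 2.059 = 445.4 mol.
N₂ fed = 445.4 × 79/21 = 1675 mol.
Fuel reacted = 0.984 × 72.1 → ξ = 70.95 mol.
Outlet (n = n₀ + ν ξ):
  C₂H₅OH: 72.1 − 1(70.95) = 1.154
  O₂: 445.4 − 3(70.95) = 232.5
  N₂: 1675 (inert)
  CO₂: 0 + 2(70.95) = 141.9
  H₂O: 0 + 3(70.95) = 212.8
Total out = 2264 mol; y_CO₂ = 141.9 / 2264 = 0.06268.

0.0627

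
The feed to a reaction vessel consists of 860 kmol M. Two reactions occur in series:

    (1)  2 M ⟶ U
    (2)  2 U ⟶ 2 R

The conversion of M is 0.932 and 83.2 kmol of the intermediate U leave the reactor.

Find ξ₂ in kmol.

ξ₂ = 159 kmol

Conversion of M: M consumed = 2ξ₁ = 0.932 × 860 → ξ₁ = 400.8 kmol.
U balance: n_U = 0 + 1ξ₁ − 2ξ₂ = 83.2 → ξ₂ = (1·400.8 − 83.2)/2 = 158.8 kmol.
Outlet amounts (n = n₀ + Σ ν·ξ):
  M: 860 − 2(400.8) = 58.48
  U: 0 + 1(400.8) − 2(158.8) = 83.2
  R: 0 + 2(158.8) = 317.6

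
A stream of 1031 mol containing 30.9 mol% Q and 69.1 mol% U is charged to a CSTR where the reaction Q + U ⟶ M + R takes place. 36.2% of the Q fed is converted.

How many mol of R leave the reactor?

Q reacted = 0.362 × 318.6 = 115.3 mol; ν_Q = −1, so ξ = 115.3/1 = 115.3 mol.
Outlet amounts (n = n₀ + ν ξ):
  Q: 318.6 − 1(115.3) = 203.3
  U: 712.4 − 1(115.3) = 597.1
  M: 0 + 1(115.3) = 115.3
  R: 0 + 1(115.3) = 115.3

115 mol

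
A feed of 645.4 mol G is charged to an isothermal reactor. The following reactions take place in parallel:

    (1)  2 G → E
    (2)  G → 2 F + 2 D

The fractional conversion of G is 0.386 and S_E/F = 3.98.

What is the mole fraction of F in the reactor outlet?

0.0514

Conversion of G: G consumed = 0.386 × 645.4 = 249.1 mol = 2ξ₁ + 1ξ₂.
Selectivity: 1ξ₁ / (2ξ₂) = 3.98 → ξ₁ = 7.96 ξ₂.
Substitute: (2·7.96 + 1) ξ₂ = 249.1 → ξ₂ = 14.72 mol, ξ₁ = 117.2 mol.
Outlet amounts (n = n₀ + Σ ν·ξ):
  G: 645.4 − 2(117.2) − 1(14.72) = 396.3
  E: 0 + 1(117.2) = 117.2
  F: 0 + 2(14.72) = 29.45
  D: 0 + 2(14.72) = 29.45
Total out = 572.4 mol; y_F = 29.45 / 572.4 = 0.05145.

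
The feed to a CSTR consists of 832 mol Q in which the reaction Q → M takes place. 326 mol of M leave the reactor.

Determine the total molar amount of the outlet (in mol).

For M: n = n₀ + 1ξ → 326 = 0 + 1ξ, giving ξ = 326 mol.
Outlet amounts (n = n₀ + ν ξ):
  Q: 832 − 1(326) = 506
  M: 0 + 1(326) = 326
Total out = 506 + 326 = 832 mol.

832 mol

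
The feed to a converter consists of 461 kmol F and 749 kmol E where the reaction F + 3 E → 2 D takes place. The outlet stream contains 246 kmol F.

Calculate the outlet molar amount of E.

104 kmol

For F: n = n₀ − 1ξ → 246 = 461 − 1ξ, giving ξ = 215 kmol.
Outlet amounts (n = n₀ + ν ξ):
  F: 461 − 1(215) = 246
  E: 749 − 3(215) = 104
  D: 0 + 2(215) = 430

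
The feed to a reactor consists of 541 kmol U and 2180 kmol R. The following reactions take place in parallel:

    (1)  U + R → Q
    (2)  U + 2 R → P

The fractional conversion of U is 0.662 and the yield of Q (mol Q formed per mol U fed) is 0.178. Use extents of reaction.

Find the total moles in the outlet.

Yield of Q: 1ξ₁ / 541 = 0.178 → ξ₁ = 96.3 kmol.
Conversion of U: 1ξ₁ + 1ξ₂ = 0.662 × 541 = 358.1 → ξ₂ = 261.8 kmol.
Outlet amounts (n = n₀ + Σ ν·ξ):
  U: 541 − 1(96.3) − 1(261.8) = 182.9
  R: 2180 − 1(96.3) − 2(261.8) = 1560
  Q: 0 + 1(96.3) = 96.3
  P: 0 + 1(261.8) = 261.8
Total out = 182.9 + 1560 + 96.3 + 261.8 = 2101 kmol.

2100 kmol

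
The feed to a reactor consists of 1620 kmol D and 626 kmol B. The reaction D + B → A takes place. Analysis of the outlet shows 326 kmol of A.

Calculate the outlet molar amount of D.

For A: n = n₀ + 1ξ → 326 = 0 + 1ξ, giving ξ = 326 kmol.
Outlet amounts (n = n₀ + ν ξ):
  D: 1620 − 1(326) = 1294
  B: 626 − 1(326) = 300
  A: 0 + 1(326) = 326

1290 kmol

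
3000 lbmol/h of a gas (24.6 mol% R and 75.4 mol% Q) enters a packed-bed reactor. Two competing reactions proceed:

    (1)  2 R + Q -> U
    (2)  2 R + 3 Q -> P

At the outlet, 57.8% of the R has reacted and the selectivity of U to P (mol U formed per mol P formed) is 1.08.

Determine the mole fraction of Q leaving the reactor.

Conversion of R: R consumed = 0.578 × 738 = 426.6 lbmol/h = 2ξ₁ + 2ξ₂.
Selectivity: 1ξ₁ / (1ξ₂) = 1.08 → ξ₁ = 1.08 ξ₂.
Substitute: (2·1.08 + 2) ξ₂ = 426.6 → ξ₂ = 102.5 lbmol/h, ξ₁ = 110.7 lbmol/h.
Outlet amounts (n = n₀ + Σ ν·ξ):
  R: 738 − 2(110.7) − 2(102.5) = 311.4
  Q: 2262 − 1(110.7) − 3(102.5) = 1844
  U: 0 + 1(110.7) = 110.7
  P: 0 + 1(102.5) = 102.5
Total out = 2368 lbmol/h; y_Q = 1844 / 2368 = 0.7784.

0.778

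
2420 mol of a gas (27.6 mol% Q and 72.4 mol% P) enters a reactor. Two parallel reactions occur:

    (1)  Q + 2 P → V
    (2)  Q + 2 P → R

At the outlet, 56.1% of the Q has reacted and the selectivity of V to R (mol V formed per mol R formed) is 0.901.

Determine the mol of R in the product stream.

197 mol

Conversion of Q: Q consumed = 0.561 × 667.9 = 374.7 mol = 1ξ₁ + 1ξ₂.
Selectivity: 1ξ₁ / (1ξ₂) = 0.901 → ξ₁ = 0.901 ξ₂.
Substitute: (1·0.901 + 1) ξ₂ = 374.7 → ξ₂ = 197.1 mol, ξ₁ = 177.6 mol.
Outlet amounts (n = n₀ + Σ ν·ξ):
  Q: 667.9 − 1(177.6) − 1(197.1) = 293.2
  P: 1752 − 2(177.6) − 2(197.1) = 1003
  V: 0 + 1(177.6) = 177.6
  R: 0 + 1(197.1) = 197.1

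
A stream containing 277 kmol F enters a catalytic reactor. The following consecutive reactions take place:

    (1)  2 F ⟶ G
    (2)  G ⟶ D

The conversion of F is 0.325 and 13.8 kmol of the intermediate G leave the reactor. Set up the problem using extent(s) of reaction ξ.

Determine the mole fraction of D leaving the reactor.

0.135

Conversion of F: F consumed = 2ξ₁ = 0.325 × 277 → ξ₁ = 45.01 kmol.
G balance: n_G = 0 + 1ξ₁ − 1ξ₂ = 13.8 → ξ₂ = (1·45.01 − 13.8)/1 = 31.21 kmol.
Outlet amounts (n = n₀ + Σ ν·ξ):
  F: 277 − 2(45.01) = 187
  G: 0 + 1(45.01) − 1(31.21) = 13.8
  D: 0 + 1(31.21) = 31.21
Total out = 232 kmol; y_D = 31.21 / 232 = 0.1345.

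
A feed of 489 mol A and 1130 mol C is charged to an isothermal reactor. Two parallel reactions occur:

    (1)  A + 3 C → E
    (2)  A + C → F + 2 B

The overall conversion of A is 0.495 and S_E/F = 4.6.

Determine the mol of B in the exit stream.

86.4 mol

Conversion of A: A consumed = 0.495 × 489 = 242.1 mol = 1ξ₁ + 1ξ₂.
Selectivity: 1ξ₁ / (1ξ₂) = 4.6 → ξ₁ = 4.6 ξ₂.
Substitute: (1·4.6 + 1) ξ₂ = 242.1 → ξ₂ = 43.22 mol, ξ₁ = 198.8 mol.
Outlet amounts (n = n₀ + Σ ν·ξ):
  A: 489 − 1(198.8) − 1(43.22) = 246.9
  C: 1130 − 3(198.8) − 1(43.22) = 490.3
  E: 0 + 1(198.8) = 198.8
  F: 0 + 1(43.22) = 43.22
  B: 0 + 2(43.22) = 86.45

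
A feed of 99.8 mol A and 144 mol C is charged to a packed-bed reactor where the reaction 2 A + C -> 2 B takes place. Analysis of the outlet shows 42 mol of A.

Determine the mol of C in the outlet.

115 mol

For A: n = n₀ − 2ξ → 42 = 99.8 − 2ξ, giving ξ = 28.9 mol.
Outlet amounts (n = n₀ + ν ξ):
  A: 99.8 − 2(28.9) = 42
  C: 144 − 1(28.9) = 115.1
  B: 0 + 2(28.9) = 57.8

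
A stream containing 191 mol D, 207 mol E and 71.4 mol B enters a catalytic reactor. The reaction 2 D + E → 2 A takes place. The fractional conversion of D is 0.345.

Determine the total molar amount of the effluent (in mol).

436 mol

D reacted = 0.345 × 191 = 65.89 mol; ν_D = −2, so ξ = 65.89/2 = 32.95 mol.
Outlet amounts (n = n₀ + ν ξ):
  D: 191 − 2(32.95) = 125.1
  E: 207 − 1(32.95) = 174.1
  A: 0 + 2(32.95) = 65.89
  B: 71.4 (inert)
Total out = 125.1 + 174.1 + 65.89 + 71.4 = 436.5 mol.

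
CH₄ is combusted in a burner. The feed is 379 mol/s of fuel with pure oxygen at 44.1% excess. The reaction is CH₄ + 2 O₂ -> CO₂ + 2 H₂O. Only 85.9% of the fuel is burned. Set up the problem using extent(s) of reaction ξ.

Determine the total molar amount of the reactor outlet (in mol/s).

Stoichiometric O₂ = 2 × 379 = 758 mol/s; O₂ fed = 758 × 1.441 = 1092 mol/s.
Fuel reacted = 0.859 × 379 → ξ = 325.6 mol/s.
Outlet (n = n₀ + ν ξ):
  CH₄: 379 − 1(325.6) = 53.44
  O₂: 1092 − 2(325.6) = 441.2
  CO₂: 0 + 1(325.6) = 325.6
  H₂O: 0 + 2(325.6) = 651.1
Total out = 53.44 + 441.2 + 325.6 + 651.1 = 1471 mol/s.

1470 mol/s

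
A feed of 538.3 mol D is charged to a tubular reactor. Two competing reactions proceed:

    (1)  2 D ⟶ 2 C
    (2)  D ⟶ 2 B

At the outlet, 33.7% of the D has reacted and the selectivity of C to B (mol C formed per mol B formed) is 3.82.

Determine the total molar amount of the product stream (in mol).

Conversion of D: D consumed = 0.337 × 538.3 = 181.4 mol = 2ξ₁ + 1ξ₂.
Selectivity: 2ξ₁ / (2ξ₂) = 3.82 → ξ₁ = 3.82 ξ₂.
Substitute: (2·3.82 + 1) ξ₂ = 181.4 → ξ₂ = 21 mol, ξ₁ = 80.21 mol.
Outlet amounts (n = n₀ + Σ ν·ξ):
  D: 538.3 − 2(80.21) − 1(21) = 356.9
  C: 0 + 2(80.21) = 160.4
  B: 0 + 2(21) = 41.99
Total out = 356.9 + 160.4 + 41.99 = 559.3 mol.

559 mol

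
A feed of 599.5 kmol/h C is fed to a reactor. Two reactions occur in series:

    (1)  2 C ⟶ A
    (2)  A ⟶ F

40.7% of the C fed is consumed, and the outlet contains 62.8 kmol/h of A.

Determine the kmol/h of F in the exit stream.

Conversion of C: C consumed = 2ξ₁ = 0.407 × 599.5 → ξ₁ = 122 kmol/h.
A balance: n_A = 0 + 1ξ₁ − 1ξ₂ = 62.8 → ξ₂ = (1·122 − 62.8)/1 = 59.2 kmol/h.
Outlet amounts (n = n₀ + Σ ν·ξ):
  C: 599.5 − 2(122) = 355.5
  A: 0 + 1(122) − 1(59.2) = 62.8
  F: 0 + 1(59.2) = 59.2

59.2 kmol/h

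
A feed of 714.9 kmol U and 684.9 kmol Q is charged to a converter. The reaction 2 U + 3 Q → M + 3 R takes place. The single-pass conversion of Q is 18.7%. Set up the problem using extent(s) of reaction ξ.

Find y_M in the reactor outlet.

Q reacted = 0.187 × 684.9 = 128.1 kmol; ν_Q = −3, so ξ = 128.1/3 = 42.69 kmol.
Outlet amounts (n = n₀ + ν ξ):
  U: 714.9 − 2(42.69) = 629.5
  Q: 684.9 − 3(42.69) = 556.8
  M: 0 + 1(42.69) = 42.69
  R: 0 + 3(42.69) = 128.1
Total out = 1357 kmol; y_M = 42.69 / 1357 = 0.03146.

0.0315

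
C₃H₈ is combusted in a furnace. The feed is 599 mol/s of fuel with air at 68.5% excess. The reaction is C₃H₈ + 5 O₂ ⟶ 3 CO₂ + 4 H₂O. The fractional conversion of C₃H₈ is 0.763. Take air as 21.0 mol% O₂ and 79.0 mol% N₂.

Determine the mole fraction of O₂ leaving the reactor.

Stoichiometric O₂ = 5 × 599 = 2995 mol/s; O₂ fed = 2995 × 1.685 = 5047 mol/s.
N₂ fed = 5047 × 79/21 = 18980 mol/s.
Fuel reacted = 0.763 × 599 → ξ = 457 mol/s.
Outlet (n = n₀ + ν ξ):
  C₃H₈: 599 − 1(457) = 142
  O₂: 5047 − 5(457) = 2761
  N₂: 18980 (inert)
  CO₂: 0 + 3(457) = 1371
  H₂O: 0 + 4(457) = 1828
Total out = 25090 mol/s; y_O₂ = 2761 / 25090 = 0.1101.

0.11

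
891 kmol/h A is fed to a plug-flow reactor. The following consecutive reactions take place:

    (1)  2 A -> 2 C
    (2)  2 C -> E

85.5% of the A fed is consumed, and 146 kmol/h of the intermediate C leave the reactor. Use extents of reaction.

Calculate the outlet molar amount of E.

Conversion of A: A consumed = 2ξ₁ = 0.855 × 891 → ξ₁ = 380.9 kmol/h.
C balance: n_C = 0 + 2ξ₁ − 2ξ₂ = 146 → ξ₂ = (2·380.9 − 146)/2 = 307.9 kmol/h.
Outlet amounts (n = n₀ + Σ ν·ξ):
  A: 891 − 2(380.9) = 129.2
  C: 0 + 2(380.9) − 2(307.9) = 146
  E: 0 + 1(307.9) = 307.9

308 kmol/h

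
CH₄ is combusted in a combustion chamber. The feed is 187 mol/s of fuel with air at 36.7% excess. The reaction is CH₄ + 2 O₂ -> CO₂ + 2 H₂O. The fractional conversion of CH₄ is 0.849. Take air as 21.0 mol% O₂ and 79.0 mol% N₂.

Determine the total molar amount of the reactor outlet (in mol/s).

2620 mol/s

Stoichiometric O₂ = 2 × 187 = 374 mol/s; O₂ fed = 374 × 1.367 = 511.3 mol/s.
N₂ fed = 511.3 × 79/21 = 1923 mol/s.
Fuel reacted = 0.849 × 187 → ξ = 158.8 mol/s.
Outlet (n = n₀ + ν ξ):
  CH₄: 187 − 1(158.8) = 28.24
  O₂: 511.3 − 2(158.8) = 193.7
  N₂: 1923 (inert)
  CO₂: 0 + 1(158.8) = 158.8
  H₂O: 0 + 2(158.8) = 317.5
Total out = 28.24 + 193.7 + 1923 + 158.8 + 317.5 = 2622 mol/s.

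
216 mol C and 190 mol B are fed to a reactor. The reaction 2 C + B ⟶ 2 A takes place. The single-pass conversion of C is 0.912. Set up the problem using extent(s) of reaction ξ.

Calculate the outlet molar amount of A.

C reacted = 0.912 × 216 = 197 mol; ν_C = −2, so ξ = 197/2 = 98.5 mol.
Outlet amounts (n = n₀ + ν ξ):
  C: 216 − 2(98.5) = 19.01
  B: 190 − 1(98.5) = 91.5
  A: 0 + 2(98.5) = 197

197 mol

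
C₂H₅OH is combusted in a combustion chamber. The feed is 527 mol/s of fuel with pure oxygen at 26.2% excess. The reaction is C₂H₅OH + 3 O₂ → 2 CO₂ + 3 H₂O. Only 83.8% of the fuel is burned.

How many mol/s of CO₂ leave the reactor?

Stoichiometric O₂ = 3 × 527 = 1581 mol/s; O₂ fed = 1581 × 1.262 = 1995 mol/s.
Fuel reacted = 0.838 × 527 → ξ = 441.6 mol/s.
Outlet (n = n₀ + ν ξ):
  C₂H₅OH: 527 − 1(441.6) = 85.37
  O₂: 1995 − 3(441.6) = 670.3
  CO₂: 0 + 2(441.6) = 883.3
  H₂O: 0 + 3(441.6) = 1325

883 mol/s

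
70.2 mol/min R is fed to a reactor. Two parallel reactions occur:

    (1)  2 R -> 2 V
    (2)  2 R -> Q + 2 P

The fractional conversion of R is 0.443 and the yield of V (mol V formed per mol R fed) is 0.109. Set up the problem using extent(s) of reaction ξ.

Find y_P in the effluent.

Yield of V: 2ξ₁ / 70.2 = 0.109 → ξ₁ = 3.826 mol/min.
Conversion of R: 2ξ₁ + 2ξ₂ = 0.443 × 70.2 = 31.1 → ξ₂ = 11.72 mol/min.
Outlet amounts (n = n₀ + Σ ν·ξ):
  R: 70.2 − 2(3.826) − 2(11.72) = 39.1
  V: 0 + 2(3.826) = 7.652
  Q: 0 + 1(11.72) = 11.72
  P: 0 + 2(11.72) = 23.45
Total out = 81.92 mol/min; y_P = 23.45 / 81.92 = 0.2862.

0.286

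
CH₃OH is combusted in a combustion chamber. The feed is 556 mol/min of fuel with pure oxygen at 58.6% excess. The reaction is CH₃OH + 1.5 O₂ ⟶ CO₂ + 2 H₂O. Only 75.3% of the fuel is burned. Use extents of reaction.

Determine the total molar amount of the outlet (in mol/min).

Stoichiometric O₂ = 1.5 × 556 = 834 mol/min; O₂ fed = 834 × 1.586 = 1323 mol/min.
Fuel reacted = 0.753 × 556 → ξ = 418.7 mol/min.
Outlet (n = n₀ + ν ξ):
  CH₃OH: 556 − 1(418.7) = 137.3
  O₂: 1323 − 1.5(418.7) = 694.7
  CO₂: 0 + 1(418.7) = 418.7
  H₂O: 0 + 2(418.7) = 837.3
Total out = 137.3 + 694.7 + 418.7 + 837.3 = 2088 mol/min.

2090 mol/min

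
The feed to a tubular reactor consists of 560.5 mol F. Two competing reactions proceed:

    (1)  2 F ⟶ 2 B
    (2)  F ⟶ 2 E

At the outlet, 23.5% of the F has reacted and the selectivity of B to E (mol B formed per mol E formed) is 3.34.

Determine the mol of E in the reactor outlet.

34.3 mol

Conversion of F: F consumed = 0.235 × 560.5 = 131.7 mol = 2ξ₁ + 1ξ₂.
Selectivity: 2ξ₁ / (2ξ₂) = 3.34 → ξ₁ = 3.34 ξ₂.
Substitute: (2·3.34 + 1) ξ₂ = 131.7 → ξ₂ = 17.15 mol, ξ₁ = 57.28 mol.
Outlet amounts (n = n₀ + Σ ν·ξ):
  F: 560.5 − 2(57.28) − 1(17.15) = 428.8
  B: 0 + 2(57.28) = 114.6
  E: 0 + 2(17.15) = 34.3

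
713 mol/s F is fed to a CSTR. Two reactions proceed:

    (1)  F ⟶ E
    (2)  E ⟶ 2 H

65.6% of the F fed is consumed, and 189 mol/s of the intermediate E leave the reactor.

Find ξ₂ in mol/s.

Conversion of F: F consumed = 1ξ₁ = 0.656 × 713 → ξ₁ = 467.7 mol/s.
E balance: n_E = 0 + 1ξ₁ − 1ξ₂ = 189 → ξ₂ = (1·467.7 − 189)/1 = 278.7 mol/s.
Outlet amounts (n = n₀ + Σ ν·ξ):
  F: 713 − 1(467.7) = 245.3
  E: 0 + 1(467.7) − 1(278.7) = 189
  H: 0 + 2(278.7) = 557.5

ξ₂ = 279 mol/s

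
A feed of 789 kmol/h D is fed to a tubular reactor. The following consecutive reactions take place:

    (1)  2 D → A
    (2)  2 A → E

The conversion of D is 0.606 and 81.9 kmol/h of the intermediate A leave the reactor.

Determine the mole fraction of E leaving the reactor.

0.167

Conversion of D: D consumed = 2ξ₁ = 0.606 × 789 → ξ₁ = 239.1 kmol/h.
A balance: n_A = 0 + 1ξ₁ − 2ξ₂ = 81.9 → ξ₂ = (1·239.1 − 81.9)/2 = 78.58 kmol/h.
Outlet amounts (n = n₀ + Σ ν·ξ):
  D: 789 − 2(239.1) = 310.9
  A: 0 + 1(239.1) − 2(78.58) = 81.9
  E: 0 + 1(78.58) = 78.58
Total out = 471.3 kmol/h; y_E = 78.58 / 471.3 = 0.1667.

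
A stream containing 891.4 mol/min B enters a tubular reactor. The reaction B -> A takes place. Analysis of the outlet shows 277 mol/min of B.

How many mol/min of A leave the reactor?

For B: n = n₀ − 1ξ → 277 = 891.4 − 1ξ, giving ξ = 614.4 mol/min.
Outlet amounts (n = n₀ + ν ξ):
  B: 891.4 − 1(614.4) = 277
  A: 0 + 1(614.4) = 614.4

614 mol/min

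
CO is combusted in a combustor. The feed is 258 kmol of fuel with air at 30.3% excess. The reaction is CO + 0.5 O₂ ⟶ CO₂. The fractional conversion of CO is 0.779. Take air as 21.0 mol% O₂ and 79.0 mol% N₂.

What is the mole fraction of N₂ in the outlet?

Stoichiometric O₂ = 0.5 × 258 = 129 kmol; O₂ fed = 129 × 1.303 = 168.1 kmol.
N₂ fed = 168.1 × 79/21 = 632.3 kmol.
Fuel reacted = 0.779 × 258 → ξ = 201 kmol.
Outlet (n = n₀ + ν ξ):
  CO: 258 − 1(201) = 57.02
  O₂: 168.1 − 0.5(201) = 67.6
  N₂: 632.3 (inert)
  CO₂: 0 + 1(201) = 201
Total out = 957.9 kmol; y_N₂ = 632.3 / 957.9 = 0.6601.

0.66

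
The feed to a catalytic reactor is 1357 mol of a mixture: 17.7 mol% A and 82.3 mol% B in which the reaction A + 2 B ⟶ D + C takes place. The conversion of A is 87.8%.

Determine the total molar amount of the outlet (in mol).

A reacted = 0.878 × 240.2 = 210.9 mol; ν_A = −1, so ξ = 210.9/1 = 210.9 mol.
Outlet amounts (n = n₀ + ν ξ):
  A: 240.2 − 1(210.9) = 29.3
  B: 1117 − 2(210.9) = 695
  D: 0 + 1(210.9) = 210.9
  C: 0 + 1(210.9) = 210.9
Total out = 29.3 + 695 + 210.9 + 210.9 = 1146 mol.

1150 mol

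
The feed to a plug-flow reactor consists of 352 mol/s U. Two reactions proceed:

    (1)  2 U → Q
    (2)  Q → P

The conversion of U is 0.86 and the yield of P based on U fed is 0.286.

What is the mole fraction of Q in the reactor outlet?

Conversion of U: U consumed = 2ξ₁ = 0.86 × 352 → ξ₁ = 151.4 mol/s.
Yield of P: 1ξ₂ / 352 = 0.286 → ξ₂ = 100.7 mol/s.
Outlet amounts (n = n₀ + Σ ν·ξ):
  U: 352 − 2(151.4) = 49.28
  Q: 0 + 1(151.4) − 1(100.7) = 50.69
  P: 0 + 1(100.7) = 100.7
Total out = 200.6 mol/s; y_Q = 50.69 / 200.6 = 0.2526.

0.253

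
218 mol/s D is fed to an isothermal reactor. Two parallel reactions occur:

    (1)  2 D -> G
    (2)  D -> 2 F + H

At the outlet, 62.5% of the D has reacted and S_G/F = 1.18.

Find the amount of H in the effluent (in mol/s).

23.8 mol/s

Conversion of D: D consumed = 0.625 × 218 = 136.2 mol/s = 2ξ₁ + 1ξ₂.
Selectivity: 1ξ₁ / (2ξ₂) = 1.18 → ξ₁ = 2.36 ξ₂.
Substitute: (2·2.36 + 1) ξ₂ = 136.2 → ξ₂ = 23.82 mol/s, ξ₁ = 56.22 mol/s.
Outlet amounts (n = n₀ + Σ ν·ξ):
  D: 218 − 2(56.22) − 1(23.82) = 81.75
  G: 0 + 1(56.22) = 56.22
  F: 0 + 2(23.82) = 47.64
  H: 0 + 1(23.82) = 23.82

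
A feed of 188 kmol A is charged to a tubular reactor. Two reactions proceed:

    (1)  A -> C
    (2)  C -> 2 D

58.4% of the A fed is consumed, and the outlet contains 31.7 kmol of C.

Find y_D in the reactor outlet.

0.587

Conversion of A: A consumed = 1ξ₁ = 0.584 × 188 → ξ₁ = 109.8 kmol.
C balance: n_C = 0 + 1ξ₁ − 1ξ₂ = 31.7 → ξ₂ = (1·109.8 − 31.7)/1 = 78.09 kmol.
Outlet amounts (n = n₀ + Σ ν·ξ):
  A: 188 − 1(109.8) = 78.21
  C: 0 + 1(109.8) − 1(78.09) = 31.7
  D: 0 + 2(78.09) = 156.2
Total out = 266.1 kmol; y_D = 156.2 / 266.1 = 0.587.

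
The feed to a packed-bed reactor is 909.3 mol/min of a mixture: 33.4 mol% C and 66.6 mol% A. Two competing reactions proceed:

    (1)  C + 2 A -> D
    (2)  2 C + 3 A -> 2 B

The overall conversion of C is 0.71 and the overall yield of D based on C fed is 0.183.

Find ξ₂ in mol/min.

Yield of D: 1ξ₁ / 303.7 = 0.183 → ξ₁ = 55.58 mol/min.
Conversion of C: 1ξ₁ + 2ξ₂ = 0.71 × 303.7 = 215.6 → ξ₂ = 80.03 mol/min.
Outlet amounts (n = n₀ + Σ ν·ξ):
  C: 303.7 − 1(55.58) − 2(80.03) = 88.07
  A: 605.6 − 2(55.58) − 3(80.03) = 254.4
  D: 0 + 1(55.58) = 55.58
  B: 0 + 2(80.03) = 160.1

ξ₂ = 80 mol/min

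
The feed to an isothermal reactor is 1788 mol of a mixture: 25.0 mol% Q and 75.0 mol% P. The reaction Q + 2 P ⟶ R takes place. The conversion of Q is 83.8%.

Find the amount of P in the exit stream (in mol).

592 mol

Q reacted = 0.838 × 447 = 374.6 mol; ν_Q = −1, so ξ = 374.6/1 = 374.6 mol.
Outlet amounts (n = n₀ + ν ξ):
  Q: 447 − 1(374.6) = 72.41
  P: 1341 − 2(374.6) = 591.8
  R: 0 + 1(374.6) = 374.6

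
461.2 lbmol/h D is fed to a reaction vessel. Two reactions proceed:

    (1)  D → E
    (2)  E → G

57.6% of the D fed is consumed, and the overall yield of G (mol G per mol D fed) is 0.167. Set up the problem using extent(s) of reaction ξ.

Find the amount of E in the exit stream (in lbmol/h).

Conversion of D: D consumed = 1ξ₁ = 0.576 × 461.2 → ξ₁ = 265.7 lbmol/h.
Yield of G: 1ξ₂ / 461.2 = 0.167 → ξ₂ = 77.02 lbmol/h.
Outlet amounts (n = n₀ + Σ ν·ξ):
  D: 461.2 − 1(265.7) = 195.5
  E: 0 + 1(265.7) − 1(77.02) = 188.6
  G: 0 + 1(77.02) = 77.02

189 lbmol/h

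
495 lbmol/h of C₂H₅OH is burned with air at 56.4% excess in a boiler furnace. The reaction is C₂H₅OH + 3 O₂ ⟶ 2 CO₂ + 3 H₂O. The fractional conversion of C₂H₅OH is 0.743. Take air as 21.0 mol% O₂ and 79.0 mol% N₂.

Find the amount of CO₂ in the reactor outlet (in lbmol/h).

Stoichiometric O₂ = 3 × 495 = 1485 lbmol/h; O₂ fed = 1485 × 1.564 = 2323 lbmol/h.
N₂ fed = 2323 × 79/21 = 8737 lbmol/h.
Fuel reacted = 0.743 × 495 → ξ = 367.8 lbmol/h.
Outlet (n = n₀ + ν ξ):
  C₂H₅OH: 495 − 1(367.8) = 127.2
  O₂: 2323 − 3(367.8) = 1219
  N₂: 8737 (inert)
  CO₂: 0 + 2(367.8) = 735.6
  H₂O: 0 + 3(367.8) = 1103

736 lbmol/h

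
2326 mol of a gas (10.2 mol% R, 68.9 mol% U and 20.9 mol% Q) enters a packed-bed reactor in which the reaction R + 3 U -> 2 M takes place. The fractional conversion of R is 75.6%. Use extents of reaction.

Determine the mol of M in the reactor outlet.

R reacted = 0.756 × 237.3 = 179.4 mol; ν_R = −1, so ξ = 179.4/1 = 179.4 mol.
Outlet amounts (n = n₀ + ν ξ):
  R: 237.3 − 1(179.4) = 57.89
  U: 1603 − 3(179.4) = 1065
  M: 0 + 2(179.4) = 358.7
  Q: 486.1 (inert)

359 mol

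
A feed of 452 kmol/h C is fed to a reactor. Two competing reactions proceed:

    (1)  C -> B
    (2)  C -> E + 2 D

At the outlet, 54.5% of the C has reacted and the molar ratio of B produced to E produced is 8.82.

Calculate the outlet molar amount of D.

Conversion of C: C consumed = 0.545 × 452 = 246.3 kmol/h = 1ξ₁ + 1ξ₂.
Selectivity: 1ξ₁ / (1ξ₂) = 8.82 → ξ₁ = 8.82 ξ₂.
Substitute: (1·8.82 + 1) ξ₂ = 246.3 → ξ₂ = 25.09 kmol/h, ξ₁ = 221.3 kmol/h.
Outlet amounts (n = n₀ + Σ ν·ξ):
  C: 452 − 1(221.3) − 1(25.09) = 205.7
  B: 0 + 1(221.3) = 221.3
  E: 0 + 1(25.09) = 25.09
  D: 0 + 2(25.09) = 50.17

50.2 kmol/h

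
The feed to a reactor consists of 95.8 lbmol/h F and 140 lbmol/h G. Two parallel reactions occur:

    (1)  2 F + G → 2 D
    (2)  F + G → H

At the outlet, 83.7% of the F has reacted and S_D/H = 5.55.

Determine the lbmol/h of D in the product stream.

Conversion of F: F consumed = 0.837 × 95.8 = 80.18 lbmol/h = 2ξ₁ + 1ξ₂.
Selectivity: 2ξ₁ / (1ξ₂) = 5.55 → ξ₁ = 2.775 ξ₂.
Substitute: (2·2.775 + 1) ξ₂ = 80.18 → ξ₂ = 12.24 lbmol/h, ξ₁ = 33.97 lbmol/h.
Outlet amounts (n = n₀ + Σ ν·ξ):
  F: 95.8 − 2(33.97) − 1(12.24) = 15.62
  G: 140 − 1(33.97) − 1(12.24) = 93.79
  D: 0 + 2(33.97) = 67.94
  H: 0 + 1(12.24) = 12.24

67.9 lbmol/h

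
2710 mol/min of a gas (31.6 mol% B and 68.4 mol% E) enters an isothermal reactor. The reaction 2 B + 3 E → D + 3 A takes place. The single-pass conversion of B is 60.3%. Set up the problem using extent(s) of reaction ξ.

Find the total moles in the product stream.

B reacted = 0.603 × 856.4 = 516.4 mol/min; ν_B = −2, so ξ = 516.4/2 = 258.2 mol/min.
Outlet amounts (n = n₀ + ν ξ):
  B: 856.4 − 2(258.2) = 340
  E: 1854 − 3(258.2) = 1079
  D: 0 + 1(258.2) = 258.2
  A: 0 + 3(258.2) = 774.6
Total out = 340 + 1079 + 258.2 + 774.6 = 2452 mol/min.

2450 mol/min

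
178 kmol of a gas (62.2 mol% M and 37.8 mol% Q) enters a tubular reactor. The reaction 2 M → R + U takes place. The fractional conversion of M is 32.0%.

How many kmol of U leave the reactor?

17.7 kmol

M reacted = 0.32 × 110.7 = 35.43 kmol; ν_M = −2, so ξ = 35.43/2 = 17.71 kmol.
Outlet amounts (n = n₀ + ν ξ):
  M: 110.7 − 2(17.71) = 75.29
  R: 0 + 1(17.71) = 17.71
  U: 0 + 1(17.71) = 17.71
  Q: 67.28 (inert)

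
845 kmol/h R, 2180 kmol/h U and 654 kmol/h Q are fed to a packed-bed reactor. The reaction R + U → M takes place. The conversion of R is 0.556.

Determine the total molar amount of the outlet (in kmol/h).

R reacted = 0.556 × 845 = 469.8 kmol/h; ν_R = −1, so ξ = 469.8/1 = 469.8 kmol/h.
Outlet amounts (n = n₀ + ν ξ):
  R: 845 − 1(469.8) = 375.2
  U: 2180 − 1(469.8) = 1710
  M: 0 + 1(469.8) = 469.8
  Q: 654 (inert)
Total out = 375.2 + 1710 + 469.8 + 654 = 3209 kmol/h.

3210 kmol/h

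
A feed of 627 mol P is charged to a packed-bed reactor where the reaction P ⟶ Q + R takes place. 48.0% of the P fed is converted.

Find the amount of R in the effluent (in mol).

301 mol

P reacted = 0.48 × 627 = 301 mol; ν_P = −1, so ξ = 301/1 = 301 mol.
Outlet amounts (n = n₀ + ν ξ):
  P: 627 − 1(301) = 326
  Q: 0 + 1(301) = 301
  R: 0 + 1(301) = 301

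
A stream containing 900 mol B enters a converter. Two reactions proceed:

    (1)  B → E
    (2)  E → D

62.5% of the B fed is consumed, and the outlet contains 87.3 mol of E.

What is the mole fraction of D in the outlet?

Conversion of B: B consumed = 1ξ₁ = 0.625 × 900 → ξ₁ = 562.5 mol.
E balance: n_E = 0 + 1ξ₁ − 1ξ₂ = 87.3 → ξ₂ = (1·562.5 − 87.3)/1 = 475.2 mol.
Outlet amounts (n = n₀ + Σ ν·ξ):
  B: 900 − 1(562.5) = 337.5
  E: 0 + 1(562.5) − 1(475.2) = 87.3
  D: 0 + 1(475.2) = 475.2
Total out = 900 mol; y_D = 475.2 / 900 = 0.528.

0.528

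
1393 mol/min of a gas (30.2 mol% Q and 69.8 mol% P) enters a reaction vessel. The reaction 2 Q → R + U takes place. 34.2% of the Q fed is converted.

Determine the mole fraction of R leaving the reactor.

0.0516

Q reacted = 0.342 × 420.7 = 143.9 mol/min; ν_Q = −2, so ξ = 143.9/2 = 71.94 mol/min.
Outlet amounts (n = n₀ + ν ξ):
  Q: 420.7 − 2(71.94) = 276.8
  R: 0 + 1(71.94) = 71.94
  U: 0 + 1(71.94) = 71.94
  P: 972.3 (inert)
Total out = 1393 mol/min; y_R = 71.94 / 1393 = 0.05164.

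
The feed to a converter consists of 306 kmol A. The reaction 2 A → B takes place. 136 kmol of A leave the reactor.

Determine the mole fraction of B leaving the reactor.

0.385

For A: n = n₀ − 2ξ → 136 = 306 − 2ξ, giving ξ = 85 kmol.
Outlet amounts (n = n₀ + ν ξ):
  A: 306 − 2(85) = 136
  B: 0 + 1(85) = 85
Total out = 221 kmol; y_B = 85 / 221 = 0.3846.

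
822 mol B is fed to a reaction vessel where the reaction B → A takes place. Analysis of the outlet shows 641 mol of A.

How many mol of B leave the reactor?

For A: n = n₀ + 1ξ → 641 = 0 + 1ξ, giving ξ = 641 mol.
Outlet amounts (n = n₀ + ν ξ):
  B: 822 − 1(641) = 181
  A: 0 + 1(641) = 641

181 mol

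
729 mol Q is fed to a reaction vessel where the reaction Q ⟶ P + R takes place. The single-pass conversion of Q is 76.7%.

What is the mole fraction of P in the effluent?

0.434

Q reacted = 0.767 × 729 = 559.1 mol; ν_Q = −1, so ξ = 559.1/1 = 559.1 mol.
Outlet amounts (n = n₀ + ν ξ):
  Q: 729 − 1(559.1) = 169.9
  P: 0 + 1(559.1) = 559.1
  R: 0 + 1(559.1) = 559.1
Total out = 1288 mol; y_P = 559.1 / 1288 = 0.4341.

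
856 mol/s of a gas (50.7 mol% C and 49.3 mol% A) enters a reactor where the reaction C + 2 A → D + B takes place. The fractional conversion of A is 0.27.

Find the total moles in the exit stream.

799 mol/s

A reacted = 0.27 × 422 = 113.9 mol/s; ν_A = −2, so ξ = 113.9/2 = 56.97 mol/s.
Outlet amounts (n = n₀ + ν ξ):
  C: 434 − 1(56.97) = 377
  A: 422 − 2(56.97) = 308.1
  D: 0 + 1(56.97) = 56.97
  B: 0 + 1(56.97) = 56.97
Total out = 377 + 308.1 + 56.97 + 56.97 = 799 mol/s.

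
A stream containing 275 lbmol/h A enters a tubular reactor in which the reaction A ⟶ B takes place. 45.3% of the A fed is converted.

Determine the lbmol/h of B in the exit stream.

125 lbmol/h

A reacted = 0.453 × 275 = 124.6 lbmol/h; ν_A = −1, so ξ = 124.6/1 = 124.6 lbmol/h.
Outlet amounts (n = n₀ + ν ξ):
  A: 275 − 1(124.6) = 150.4
  B: 0 + 1(124.6) = 124.6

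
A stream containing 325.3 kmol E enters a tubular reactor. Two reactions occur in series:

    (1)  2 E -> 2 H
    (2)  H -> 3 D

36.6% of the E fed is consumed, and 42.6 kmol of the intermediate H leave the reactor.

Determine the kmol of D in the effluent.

229 kmol

Conversion of E: E consumed = 2ξ₁ = 0.366 × 325.3 → ξ₁ = 59.53 kmol.
H balance: n_H = 0 + 2ξ₁ − 1ξ₂ = 42.6 → ξ₂ = (2·59.53 − 42.6)/1 = 76.46 kmol.
Outlet amounts (n = n₀ + Σ ν·ξ):
  E: 325.3 − 2(59.53) = 206.2
  H: 0 + 2(59.53) − 1(76.46) = 42.6
  D: 0 + 3(76.46) = 229.4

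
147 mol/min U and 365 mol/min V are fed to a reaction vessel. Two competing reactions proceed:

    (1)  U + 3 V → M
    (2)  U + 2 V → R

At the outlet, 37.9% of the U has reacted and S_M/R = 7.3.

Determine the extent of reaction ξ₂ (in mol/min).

Conversion of U: U consumed = 0.379 × 147 = 55.71 mol/min = 1ξ₁ + 1ξ₂.
Selectivity: 1ξ₁ / (1ξ₂) = 7.3 → ξ₁ = 7.3 ξ₂.
Substitute: (1·7.3 + 1) ξ₂ = 55.71 → ξ₂ = 6.712 mol/min, ξ₁ = 49 mol/min.
Outlet amounts (n = n₀ + Σ ν·ξ):
  U: 147 − 1(49) − 1(6.712) = 91.29
  V: 365 − 3(49) − 2(6.712) = 204.6
  M: 0 + 1(49) = 49
  R: 0 + 1(6.712) = 6.712

ξ₂ = 6.71 mol/min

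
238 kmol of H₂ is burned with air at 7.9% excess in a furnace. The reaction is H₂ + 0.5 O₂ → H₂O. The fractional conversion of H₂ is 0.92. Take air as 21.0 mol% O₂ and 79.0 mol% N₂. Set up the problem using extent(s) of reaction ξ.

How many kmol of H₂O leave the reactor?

219 kmol

Stoichiometric O₂ = 0.5 × 238 = 119 kmol; O₂ fed = 119 × 1.079 = 128.4 kmol.
N₂ fed = 128.4 × 79/21 = 483 kmol.
Fuel reacted = 0.92 × 238 → ξ = 219 kmol.
Outlet (n = n₀ + ν ξ):
  H₂: 238 − 1(219) = 19.04
  O₂: 128.4 − 0.5(219) = 18.92
  N₂: 483 (inert)
  H₂O: 0 + 1(219) = 219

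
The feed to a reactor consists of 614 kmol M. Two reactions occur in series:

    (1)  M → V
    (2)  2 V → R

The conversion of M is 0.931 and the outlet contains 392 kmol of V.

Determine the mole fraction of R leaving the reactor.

Conversion of M: M consumed = 1ξ₁ = 0.931 × 614 → ξ₁ = 571.6 kmol.
V balance: n_V = 0 + 1ξ₁ − 2ξ₂ = 392 → ξ₂ = (1·571.6 − 392)/2 = 89.82 kmol.
Outlet amounts (n = n₀ + Σ ν·ξ):
  M: 614 − 1(571.6) = 42.37
  V: 0 + 1(571.6) − 2(89.82) = 392
  R: 0 + 1(89.82) = 89.82
Total out = 524.2 kmol; y_R = 89.82 / 524.2 = 0.1713.

0.171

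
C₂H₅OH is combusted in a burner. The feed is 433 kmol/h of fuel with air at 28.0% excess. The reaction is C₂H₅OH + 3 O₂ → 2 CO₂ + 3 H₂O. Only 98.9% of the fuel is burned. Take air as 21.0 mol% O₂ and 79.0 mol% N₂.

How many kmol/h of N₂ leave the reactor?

6250 kmol/h

Stoichiometric O₂ = 3 × 433 = 1299 kmol/h; O₂ fed = 1299 × 1.280 = 1663 kmol/h.
N₂ fed = 1663 × 79/21 = 6255 kmol/h.
Fuel reacted = 0.989 × 433 → ξ = 428.2 kmol/h.
Outlet (n = n₀ + ν ξ):
  C₂H₅OH: 433 − 1(428.2) = 4.763
  O₂: 1663 − 3(428.2) = 378
  N₂: 6255 (inert)
  CO₂: 0 + 2(428.2) = 856.5
  H₂O: 0 + 3(428.2) = 1285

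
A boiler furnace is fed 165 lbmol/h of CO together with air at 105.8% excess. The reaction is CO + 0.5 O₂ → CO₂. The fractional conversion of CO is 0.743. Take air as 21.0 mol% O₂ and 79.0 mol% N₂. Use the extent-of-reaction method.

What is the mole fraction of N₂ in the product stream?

Stoichiometric O₂ = 0.5 × 165 = 82.5 lbmol/h; O₂ fed = 82.5 × 2.058 = 169.8 lbmol/h.
N₂ fed = 169.8 × 79/21 = 638.7 lbmol/h.
Fuel reacted = 0.743 × 165 → ξ = 122.6 lbmol/h.
Outlet (n = n₀ + ν ξ):
  CO: 165 − 1(122.6) = 42.41
  O₂: 169.8 − 0.5(122.6) = 108.5
  N₂: 638.7 (inert)
  CO₂: 0 + 1(122.6) = 122.6
Total out = 912.2 lbmol/h; y_N₂ = 638.7 / 912.2 = 0.7002.

0.7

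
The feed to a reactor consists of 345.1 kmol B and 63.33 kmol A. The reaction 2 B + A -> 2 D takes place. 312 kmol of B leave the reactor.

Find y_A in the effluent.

0.119

For B: n = n₀ − 2ξ → 312 = 345.1 − 2ξ, giving ξ = 16.55 kmol.
Outlet amounts (n = n₀ + ν ξ):
  B: 345.1 − 2(16.55) = 312
  A: 63.33 − 1(16.55) = 46.78
  D: 0 + 2(16.55) = 33.1
Total out = 391.9 kmol; y_A = 46.78 / 391.9 = 0.1194.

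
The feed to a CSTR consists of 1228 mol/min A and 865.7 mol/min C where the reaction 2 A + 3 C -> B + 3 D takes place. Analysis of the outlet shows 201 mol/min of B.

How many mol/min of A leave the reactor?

For B: n = n₀ + 1ξ → 201 = 0 + 1ξ, giving ξ = 201 mol/min.
Outlet amounts (n = n₀ + ν ξ):
  A: 1228 − 2(201) = 826
  C: 865.7 − 3(201) = 262.7
  B: 0 + 1(201) = 201
  D: 0 + 3(201) = 603

826 mol/min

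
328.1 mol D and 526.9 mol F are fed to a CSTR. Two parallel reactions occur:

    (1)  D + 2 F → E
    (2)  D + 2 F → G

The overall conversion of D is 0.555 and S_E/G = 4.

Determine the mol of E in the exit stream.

146 mol

Conversion of D: D consumed = 0.555 × 328.1 = 182.1 mol = 1ξ₁ + 1ξ₂.
Selectivity: 1ξ₁ / (1ξ₂) = 4 → ξ₁ = 4 ξ₂.
Substitute: (1·4 + 1) ξ₂ = 182.1 → ξ₂ = 36.42 mol, ξ₁ = 145.7 mol.
Outlet amounts (n = n₀ + Σ ν·ξ):
  D: 328.1 − 1(145.7) − 1(36.42) = 146
  F: 526.9 − 2(145.7) − 2(36.42) = 162.7
  E: 0 + 1(145.7) = 145.7
  G: 0 + 1(36.42) = 36.42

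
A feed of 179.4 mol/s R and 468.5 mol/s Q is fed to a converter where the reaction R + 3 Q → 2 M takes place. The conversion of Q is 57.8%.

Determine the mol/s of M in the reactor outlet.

Q reacted = 0.578 × 468.5 = 270.8 mol/s; ν_Q = −3, so ξ = 270.8/3 = 90.26 mol/s.
Outlet amounts (n = n₀ + ν ξ):
  R: 179.4 − 1(90.26) = 89.14
  Q: 468.5 − 3(90.26) = 197.7
  M: 0 + 2(90.26) = 180.5

181 mol/s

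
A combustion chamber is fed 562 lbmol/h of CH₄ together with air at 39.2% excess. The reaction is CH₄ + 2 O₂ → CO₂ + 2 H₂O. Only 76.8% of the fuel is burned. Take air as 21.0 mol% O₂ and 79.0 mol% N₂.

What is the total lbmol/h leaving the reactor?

8010 lbmol/h

Stoichiometric O₂ = 2 × 562 = 1124 lbmol/h; O₂ fed = 1124 × 1.392 = 1565 lbmol/h.
N₂ fed = 1565 × 79/21 = 5886 lbmol/h.
Fuel reacted = 0.768 × 562 → ξ = 431.6 lbmol/h.
Outlet (n = n₀ + ν ξ):
  CH₄: 562 − 1(431.6) = 130.4
  O₂: 1565 − 2(431.6) = 701.4
  N₂: 5886 (inert)
  CO₂: 0 + 1(431.6) = 431.6
  H₂O: 0 + 2(431.6) = 863.2
Total out = 130.4 + 701.4 + 5886 + 431.6 + 863.2 = 8013 lbmol/h.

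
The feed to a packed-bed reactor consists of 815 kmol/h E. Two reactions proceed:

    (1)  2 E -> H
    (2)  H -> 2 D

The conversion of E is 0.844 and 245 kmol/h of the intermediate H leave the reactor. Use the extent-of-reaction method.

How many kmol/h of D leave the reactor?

Conversion of E: E consumed = 2ξ₁ = 0.844 × 815 → ξ₁ = 343.9 kmol/h.
H balance: n_H = 0 + 1ξ₁ − 1ξ₂ = 245 → ξ₂ = (1·343.9 − 245)/1 = 98.93 kmol/h.
Outlet amounts (n = n₀ + Σ ν·ξ):
  E: 815 − 2(343.9) = 127.1
  H: 0 + 1(343.9) − 1(98.93) = 245
  D: 0 + 2(98.93) = 197.9

198 kmol/h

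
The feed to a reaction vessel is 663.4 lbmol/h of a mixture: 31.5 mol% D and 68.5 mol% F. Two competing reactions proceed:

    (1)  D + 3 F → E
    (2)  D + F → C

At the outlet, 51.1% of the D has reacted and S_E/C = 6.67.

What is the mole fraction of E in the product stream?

0.25

Conversion of D: D consumed = 0.511 × 209 = 106.8 lbmol/h = 1ξ₁ + 1ξ₂.
Selectivity: 1ξ₁ / (1ξ₂) = 6.67 → ξ₁ = 6.67 ξ₂.
Substitute: (1·6.67 + 1) ξ₂ = 106.8 → ξ₂ = 13.92 lbmol/h, ξ₁ = 92.86 lbmol/h.
Outlet amounts (n = n₀ + Σ ν·ξ):
  D: 209 − 1(92.86) − 1(13.92) = 102.2
  F: 454.4 − 3(92.86) − 1(13.92) = 161.9
  E: 0 + 1(92.86) = 92.86
  C: 0 + 1(13.92) = 13.92
Total out = 370.9 lbmol/h; y_E = 92.86 / 370.9 = 0.2504.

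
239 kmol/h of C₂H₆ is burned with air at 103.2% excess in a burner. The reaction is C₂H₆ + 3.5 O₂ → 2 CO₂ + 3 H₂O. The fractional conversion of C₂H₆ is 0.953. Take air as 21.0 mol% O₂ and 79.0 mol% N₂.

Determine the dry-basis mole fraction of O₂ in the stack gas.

0.116

Stoichiometric O₂ = 3.5 × 239 = 836.5 kmol/h; O₂ fed = 836.5 × 2.032 = 1700 kmol/h.
N₂ fed = 1700 × 79/21 = 6394 kmol/h.
Fuel reacted = 0.953 × 239 → ξ = 227.8 kmol/h.
Outlet (n = n₀ + ν ξ):
  C₂H₆: 239 − 1(227.8) = 11.23
  O₂: 1700 − 3.5(227.8) = 902.6
  N₂: 6394 (inert)
  CO₂: 0 + 2(227.8) = 455.5
  H₂O: 0 + 3(227.8) = 683.3
Dry total = 7764 kmol/h; y_O₂ (dry) = 902.6 / 7764 = 0.1163.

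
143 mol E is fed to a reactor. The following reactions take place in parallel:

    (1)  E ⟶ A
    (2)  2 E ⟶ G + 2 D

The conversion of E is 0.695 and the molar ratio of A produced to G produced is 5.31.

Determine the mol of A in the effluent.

72.2 mol

Conversion of E: E consumed = 0.695 × 143 = 99.38 mol = 1ξ₁ + 2ξ₂.
Selectivity: 1ξ₁ / (1ξ₂) = 5.31 → ξ₁ = 5.31 ξ₂.
Substitute: (1·5.31 + 2) ξ₂ = 99.38 → ξ₂ = 13.6 mol, ξ₁ = 72.19 mol.
Outlet amounts (n = n₀ + Σ ν·ξ):
  E: 143 − 1(72.19) − 2(13.6) = 43.62
  A: 0 + 1(72.19) = 72.19
  G: 0 + 1(13.6) = 13.6
  D: 0 + 2(13.6) = 27.19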